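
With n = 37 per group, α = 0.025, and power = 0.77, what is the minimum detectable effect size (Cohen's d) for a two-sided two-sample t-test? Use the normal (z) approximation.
d ≈ 0.69

Minimum detectable effect (two-sample t-test, normal approximation):
d = (z_{α/2} + z_β) / √(n/2)
d = (2.241 + 0.739) / √(37/2)
d = 2.980 / 4.301
d ≈ 0.69

By Cohen's convention (0.2 small / 0.5 medium / 0.8 large): medium effect.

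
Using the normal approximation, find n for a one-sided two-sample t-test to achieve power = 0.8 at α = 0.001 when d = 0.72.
n = 60 per group

Sample size formula (two-sample t-test, normal approximation):
n = 2 · ((z_α + z_β) / d)²

z_α = 3.090 (for α = 0.001, one-sided)
z_β = 0.842 (for power = 0.8)
d = 0.72

n = 2 · ((3.090 + 0.842) / 0.72)²
n = 2 · (5.461)²
n ≈ 59.65
Round up to the next whole number: n = 60 per group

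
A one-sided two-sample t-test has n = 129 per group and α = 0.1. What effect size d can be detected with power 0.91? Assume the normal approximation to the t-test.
d ≈ 0.33

Minimum detectable effect (two-sample t-test, normal approximation):
d = (z_α + z_β) / √(n/2)
d = (1.282 + 1.341) / √(129/2)
d = 2.622 / 8.031
d ≈ 0.33

By Cohen's convention (0.2 small / 0.5 medium / 0.8 large): small effect.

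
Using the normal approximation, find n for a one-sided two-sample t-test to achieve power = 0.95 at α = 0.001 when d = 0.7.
n = 92 per group

Sample size formula (two-sample t-test, normal approximation):
n = 2 · ((z_α + z_β) / d)²

z_α = 3.090 (for α = 0.001, one-sided)
z_β = 1.645 (for power = 0.95)
d = 0.7

n = 2 · ((3.090 + 1.645) / 0.7)²
n = 2 · (6.764)²
n ≈ 91.50
Round up to the next whole number: n = 92 per group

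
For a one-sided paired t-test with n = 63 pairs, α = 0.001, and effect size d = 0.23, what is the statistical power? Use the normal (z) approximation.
Power ≈ 0.10

Power calculation (paired t-test, normal approximation):
z_β = d · √n - z_α
z_β = 0.23 · √63 - 3.090
z_β = 0.23 · 7.937 - 3.090
z_β = -1.265

Power = Φ(z_β) = Φ(-1.265) ≈ 0.103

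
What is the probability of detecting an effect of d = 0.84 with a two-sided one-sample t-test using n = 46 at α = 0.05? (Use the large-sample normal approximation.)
Power ≈ 1.00

Power calculation (one-sample t-test, normal approximation):
z_β = d · √n - z_{α/2}
z_β = 0.84 · √46 - 1.960
z_β = 0.84 · 6.782 - 1.960
z_β = 3.737

Power = Φ(z_β) = Φ(3.737) ≈ 1.000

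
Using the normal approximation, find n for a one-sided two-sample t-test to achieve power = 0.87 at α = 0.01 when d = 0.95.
n = 27 per group

Sample size formula (two-sample t-test, normal approximation):
n = 2 · ((z_α + z_β) / d)²

z_α = 2.326 (for α = 0.01, one-sided)
z_β = 1.126 (for power = 0.87)
d = 0.95

n = 2 · ((2.326 + 1.126) / 0.95)²
n = 2 · (3.634)²
n ≈ 26.41
Round up to the next whole number: n = 27 per group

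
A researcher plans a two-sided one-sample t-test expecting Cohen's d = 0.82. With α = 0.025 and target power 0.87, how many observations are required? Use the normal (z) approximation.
n = 17

Sample size formula (one-sample t-test, normal approximation):
n = ((z_{α/2} + z_β) / d)²

z_{α/2} = 2.241 (for α = 0.025, two-sided)
z_β = 1.126 (for power = 0.87)
d = 0.82

n = ((2.241 + 1.126) / 0.82)²
n = (4.106)²
n ≈ 16.86
Round up to the next whole number: n = 17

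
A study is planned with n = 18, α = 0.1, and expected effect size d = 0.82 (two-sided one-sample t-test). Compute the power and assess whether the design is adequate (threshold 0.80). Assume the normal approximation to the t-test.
Power ≈ 0.97; the study is adequately powered (power ≥ 0.80)

Power calculation (one-sample t-test, normal approximation):
z_β = d · √n - z_{α/2}
z_β = 0.82 · √18 - 1.645
z_β = 0.82 · 4.243 - 1.645
z_β = 1.834

Power = Φ(z_β) = Φ(1.834) ≈ 0.967

Effect size d = 0.82 is large by Cohen's convention (0.2/0.5/0.8).

Threshold: power ≥ 0.80 is conventionally adequate.
Power ≈ 0.97 → the study is adequately powered (power ≥ 0.80).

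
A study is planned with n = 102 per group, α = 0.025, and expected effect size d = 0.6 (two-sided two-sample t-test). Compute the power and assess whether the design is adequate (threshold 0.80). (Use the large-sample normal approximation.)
Power ≈ 0.98; the study is adequately powered (power ≥ 0.80)

Power calculation (two-sample t-test, normal approximation):
z_β = d · √(n/2) - z_{α/2}
z_β = 0.6 · √(102/2) - 2.241
z_β = 0.6 · 7.141 - 2.241
z_β = 2.043

Power = Φ(z_β) = Φ(2.043) ≈ 0.979

Effect size d = 0.6 is medium by Cohen's convention (0.2/0.5/0.8).

Threshold: power ≥ 0.80 is conventionally adequate.
Power ≈ 0.98 → the study is adequately powered (power ≥ 0.80).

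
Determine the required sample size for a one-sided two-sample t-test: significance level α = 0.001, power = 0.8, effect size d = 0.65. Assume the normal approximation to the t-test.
n = 74 per group

Sample size formula (two-sample t-test, normal approximation):
n = 2 · ((z_α + z_β) / d)²

z_α = 3.090 (for α = 0.001, one-sided)
z_β = 0.842 (for power = 0.8)
d = 0.65

n = 2 · ((3.090 + 0.842) / 0.65)²
n = 2 · (6.049)²
n ≈ 73.18
Round up to the next whole number: n = 74 per group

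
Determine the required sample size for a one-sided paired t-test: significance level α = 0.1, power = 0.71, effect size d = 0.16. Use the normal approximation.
n = 132 pairs

Sample size formula (paired t-test, normal approximation):
n = ((z_α + z_β) / d)²

z_α = 1.282 (for α = 0.1, one-sided)
z_β = 0.553 (for power = 0.71)
d = 0.16

n = ((1.282 + 0.553) / 0.16)²
n = (11.469)²
n ≈ 131.54
Round up to the next whole number: n = 132 pairs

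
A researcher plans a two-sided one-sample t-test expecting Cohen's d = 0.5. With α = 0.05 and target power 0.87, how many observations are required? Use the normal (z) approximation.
n = 39

Sample size formula (one-sample t-test, normal approximation):
n = ((z_{α/2} + z_β) / d)²

z_{α/2} = 1.960 (for α = 0.05, two-sided)
z_β = 1.126 (for power = 0.87)
d = 0.5

n = ((1.960 + 1.126) / 0.5)²
n = (6.172)²
n ≈ 38.09
Round up to the next whole number: n = 39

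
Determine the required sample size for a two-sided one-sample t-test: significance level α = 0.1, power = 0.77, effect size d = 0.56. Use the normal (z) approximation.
n = 19

Sample size formula (one-sample t-test, normal approximation):
n = ((z_{α/2} + z_β) / d)²

z_{α/2} = 1.645 (for α = 0.1, two-sided)
z_β = 0.739 (for power = 0.77)
d = 0.56

n = ((1.645 + 0.739) / 0.56)²
n = (4.257)²
n ≈ 18.12
Round up to the next whole number: n = 19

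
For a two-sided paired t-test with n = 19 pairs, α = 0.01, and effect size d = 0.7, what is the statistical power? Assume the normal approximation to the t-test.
Power ≈ 0.68

Power calculation (paired t-test, normal approximation):
z_β = d · √n - z_{α/2}
z_β = 0.7 · √19 - 2.576
z_β = 0.7 · 4.359 - 2.576
z_β = 0.475

Power = Φ(z_β) = Φ(0.475) ≈ 0.683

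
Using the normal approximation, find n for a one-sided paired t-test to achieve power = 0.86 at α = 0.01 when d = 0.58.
n = 35 pairs

Sample size formula (paired t-test, normal approximation):
n = ((z_α + z_β) / d)²

z_α = 2.326 (for α = 0.01, one-sided)
z_β = 1.080 (for power = 0.86)
d = 0.58

n = ((2.326 + 1.080) / 0.58)²
n = (5.872)²
n ≈ 34.48
Round up to the next whole number: n = 35 pairs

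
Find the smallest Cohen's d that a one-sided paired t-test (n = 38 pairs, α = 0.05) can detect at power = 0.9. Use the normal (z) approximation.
d ≈ 0.47

Minimum detectable effect (paired t-test, normal approximation):
d = (z_α + z_β) / √n
d = (1.645 + 1.282) / √38
d = 2.926 / 6.164
d ≈ 0.47

By Cohen's convention (0.2 small / 0.5 medium / 0.8 large): small effect.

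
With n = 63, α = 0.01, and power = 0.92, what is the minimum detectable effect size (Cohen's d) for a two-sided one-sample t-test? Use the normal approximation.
d ≈ 0.50

Minimum detectable effect (one-sample t-test, normal approximation):
d = (z_{α/2} + z_β) / √n
d = (2.576 + 1.405) / √63
d = 3.981 / 7.937
d ≈ 0.50

By Cohen's convention (0.2 small / 0.5 medium / 0.8 large): medium effect.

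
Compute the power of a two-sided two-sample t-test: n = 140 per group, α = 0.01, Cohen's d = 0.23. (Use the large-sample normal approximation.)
Power ≈ 0.26

Power calculation (two-sample t-test, normal approximation):
z_β = d · √(n/2) - z_{α/2}
z_β = 0.23 · √(140/2) - 2.576
z_β = 0.23 · 8.367 - 2.576
z_β = -0.652

Power = Φ(z_β) = Φ(-0.652) ≈ 0.257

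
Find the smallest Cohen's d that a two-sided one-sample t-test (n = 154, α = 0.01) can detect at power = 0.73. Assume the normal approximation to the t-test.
d ≈ 0.26

Minimum detectable effect (one-sample t-test, normal approximation):
d = (z_{α/2} + z_β) / √n
d = (2.576 + 0.613) / √154
d = 3.189 / 12.410
d ≈ 0.26

By Cohen's convention (0.2 small / 0.5 medium / 0.8 large): small effect.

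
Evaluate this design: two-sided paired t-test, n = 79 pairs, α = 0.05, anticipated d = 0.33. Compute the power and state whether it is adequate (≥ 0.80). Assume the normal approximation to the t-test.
Power ≈ 0.83; the study is adequately powered (power ≥ 0.80)

Power calculation (paired t-test, normal approximation):
z_β = d · √n - z_{α/2}
z_β = 0.33 · √79 - 1.960
z_β = 0.33 · 8.888 - 1.960
z_β = 0.973

Power = Φ(z_β) = Φ(0.973) ≈ 0.835

Effect size d = 0.33 is small by Cohen's convention (0.2/0.5/0.8).

Threshold: power ≥ 0.80 is conventionally adequate.
Power ≈ 0.83 → the study is adequately powered (power ≥ 0.80).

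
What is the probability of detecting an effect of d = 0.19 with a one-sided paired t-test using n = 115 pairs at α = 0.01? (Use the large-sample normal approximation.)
Power ≈ 0.39

Power calculation (paired t-test, normal approximation):
z_β = d · √n - z_α
z_β = 0.19 · √115 - 2.326
z_β = 0.19 · 10.724 - 2.326
z_β = -0.289

Power = Φ(z_β) = Φ(-0.289) ≈ 0.386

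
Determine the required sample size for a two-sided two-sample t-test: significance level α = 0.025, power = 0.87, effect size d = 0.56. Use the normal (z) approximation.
n = 73 per group

Sample size formula (two-sample t-test, normal approximation):
n = 2 · ((z_{α/2} + z_β) / d)²

z_{α/2} = 2.241 (for α = 0.025, two-sided)
z_β = 1.126 (for power = 0.87)
d = 0.56

n = 2 · ((2.241 + 1.126) / 0.56)²
n = 2 · (6.013)²
n ≈ 72.31
Round up to the next whole number: n = 73 per group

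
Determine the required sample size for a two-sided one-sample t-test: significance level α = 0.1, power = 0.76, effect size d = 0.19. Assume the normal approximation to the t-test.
n = 154

Sample size formula (one-sample t-test, normal approximation):
n = ((z_{α/2} + z_β) / d)²

z_{α/2} = 1.645 (for α = 0.1, two-sided)
z_β = 0.706 (for power = 0.76)
d = 0.19

n = ((1.645 + 0.706) / 0.19)²
n = (12.374)²
n ≈ 153.12
Round up to the next whole number: n = 154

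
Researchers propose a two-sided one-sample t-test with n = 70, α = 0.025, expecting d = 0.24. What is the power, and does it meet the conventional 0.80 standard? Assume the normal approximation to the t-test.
Power ≈ 0.41; the study is underpowered (power < 0.80)

Power calculation (one-sample t-test, normal approximation):
z_β = d · √n - z_{α/2}
z_β = 0.24 · √70 - 2.241
z_β = 0.24 · 8.367 - 2.241
z_β = -0.233

Power = Φ(z_β) = Φ(-0.233) ≈ 0.408

Effect size d = 0.24 is small by Cohen's convention (0.2/0.5/0.8).

Threshold: power ≥ 0.80 is conventionally adequate.
Power ≈ 0.41 → the study is underpowered (power < 0.80).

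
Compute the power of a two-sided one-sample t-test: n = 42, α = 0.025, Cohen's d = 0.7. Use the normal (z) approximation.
Power ≈ 0.99

Power calculation (one-sample t-test, normal approximation):
z_β = d · √n - z_{α/2}
z_β = 0.7 · √42 - 2.241
z_β = 0.7 · 6.481 - 2.241
z_β = 2.295

Power = Φ(z_β) = Φ(2.295) ≈ 0.989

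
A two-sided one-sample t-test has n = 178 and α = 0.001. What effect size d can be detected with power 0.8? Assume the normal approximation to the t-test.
d ≈ 0.31

Minimum detectable effect (one-sample t-test, normal approximation):
d = (z_{α/2} + z_β) / √n
d = (3.291 + 0.842) / √178
d = 4.132 / 13.342
d ≈ 0.31

By Cohen's convention (0.2 small / 0.5 medium / 0.8 large): small effect.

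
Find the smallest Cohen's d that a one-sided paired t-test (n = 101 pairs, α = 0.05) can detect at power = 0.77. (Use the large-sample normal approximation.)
d ≈ 0.24

Minimum detectable effect (paired t-test, normal approximation):
d = (z_α + z_β) / √n
d = (1.645 + 0.739) / √101
d = 2.384 / 10.050
d ≈ 0.24

By Cohen's convention (0.2 small / 0.5 medium / 0.8 large): small effect.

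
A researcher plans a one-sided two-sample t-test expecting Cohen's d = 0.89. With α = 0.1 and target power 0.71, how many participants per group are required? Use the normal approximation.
n = 9 per group

Sample size formula (two-sample t-test, normal approximation):
n = 2 · ((z_α + z_β) / d)²

z_α = 1.282 (for α = 0.1, one-sided)
z_β = 0.553 (for power = 0.71)
d = 0.89

n = 2 · ((1.282 + 0.553) / 0.89)²
n = 2 · (2.062)²
n ≈ 8.50
Round up to the next whole number: n = 9 per group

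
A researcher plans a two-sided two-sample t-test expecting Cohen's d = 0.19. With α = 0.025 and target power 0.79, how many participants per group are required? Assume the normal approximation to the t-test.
n = 515 per group

Sample size formula (two-sample t-test, normal approximation):
n = 2 · ((z_{α/2} + z_β) / d)²

z_{α/2} = 2.241 (for α = 0.025, two-sided)
z_β = 0.806 (for power = 0.79)
d = 0.19

n = 2 · ((2.241 + 0.806) / 0.19)²
n = 2 · (16.037)²
n ≈ 514.37
Round up to the next whole number: n = 515 per group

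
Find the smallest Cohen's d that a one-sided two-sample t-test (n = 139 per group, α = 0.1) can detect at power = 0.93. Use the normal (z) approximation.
d ≈ 0.33

Minimum detectable effect (two-sample t-test, normal approximation):
d = (z_α + z_β) / √(n/2)
d = (1.282 + 1.476) / √(139/2)
d = 2.757 / 8.337
d ≈ 0.33

By Cohen's convention (0.2 small / 0.5 medium / 0.8 large): small effect.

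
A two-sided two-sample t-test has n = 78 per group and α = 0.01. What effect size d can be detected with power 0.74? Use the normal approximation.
d ≈ 0.52

Minimum detectable effect (two-sample t-test, normal approximation):
d = (z_{α/2} + z_β) / √(n/2)
d = (2.576 + 0.643) / √(78/2)
d = 3.219 / 6.245
d ≈ 0.52

By Cohen's convention (0.2 small / 0.5 medium / 0.8 large): medium effect.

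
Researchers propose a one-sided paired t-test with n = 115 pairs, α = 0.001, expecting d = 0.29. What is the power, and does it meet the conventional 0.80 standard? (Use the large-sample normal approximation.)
Power ≈ 0.51; the study is underpowered (power < 0.80)

Power calculation (paired t-test, normal approximation):
z_β = d · √n - z_α
z_β = 0.29 · √115 - 3.090
z_β = 0.29 · 10.724 - 3.090
z_β = 0.020

Power = Φ(z_β) = Φ(0.020) ≈ 0.508

Effect size d = 0.29 is small by Cohen's convention (0.2/0.5/0.8).

Threshold: power ≥ 0.80 is conventionally adequate.
Power ≈ 0.51 → the study is underpowered (power < 0.80).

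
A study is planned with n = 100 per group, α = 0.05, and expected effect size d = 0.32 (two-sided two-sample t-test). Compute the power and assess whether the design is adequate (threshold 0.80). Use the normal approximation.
Power ≈ 0.62; the study is underpowered (power < 0.80)

Power calculation (two-sample t-test, normal approximation):
z_β = d · √(n/2) - z_{α/2}
z_β = 0.32 · √(100/2) - 1.960
z_β = 0.32 · 7.071 - 1.960
z_β = 0.303

Power = Φ(z_β) = Φ(0.303) ≈ 0.619

Effect size d = 0.32 is small by Cohen's convention (0.2/0.5/0.8).

Threshold: power ≥ 0.80 is conventionally adequate.
Power ≈ 0.62 → the study is underpowered (power < 0.80).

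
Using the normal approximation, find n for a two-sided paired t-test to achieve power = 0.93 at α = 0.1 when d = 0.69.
n = 21 pairs

Sample size formula (paired t-test, normal approximation):
n = ((z_{α/2} + z_β) / d)²

z_{α/2} = 1.645 (for α = 0.1, two-sided)
z_β = 1.476 (for power = 0.93)
d = 0.69

n = ((1.645 + 1.476) / 0.69)²
n = (4.523)²
n ≈ 20.46
Round up to the next whole number: n = 21 pairs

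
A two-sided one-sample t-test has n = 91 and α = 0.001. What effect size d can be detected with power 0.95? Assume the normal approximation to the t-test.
d ≈ 0.52

Minimum detectable effect (one-sample t-test, normal approximation):
d = (z_{α/2} + z_β) / √n
d = (3.291 + 1.645) / √91
d = 4.935 / 9.539
d ≈ 0.52

By Cohen's convention (0.2 small / 0.5 medium / 0.8 large): medium effect.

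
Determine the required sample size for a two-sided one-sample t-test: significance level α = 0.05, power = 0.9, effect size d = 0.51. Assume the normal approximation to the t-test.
n = 41

Sample size formula (one-sample t-test, normal approximation):
n = ((z_{α/2} + z_β) / d)²

z_{α/2} = 1.960 (for α = 0.05, two-sided)
z_β = 1.282 (for power = 0.9)
d = 0.51

n = ((1.960 + 1.282) / 0.51)²
n = (6.357)²
n ≈ 40.41
Round up to the next whole number: n = 41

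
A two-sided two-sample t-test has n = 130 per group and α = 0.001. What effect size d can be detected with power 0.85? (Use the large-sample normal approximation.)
d ≈ 0.54

Minimum detectable effect (two-sample t-test, normal approximation):
d = (z_{α/2} + z_β) / √(n/2)
d = (3.291 + 1.036) / √(130/2)
d = 4.327 / 8.062
d ≈ 0.54

By Cohen's convention (0.2 small / 0.5 medium / 0.8 large): medium effect.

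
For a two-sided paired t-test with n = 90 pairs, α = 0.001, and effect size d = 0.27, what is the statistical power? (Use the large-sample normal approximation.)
Power ≈ 0.23

Power calculation (paired t-test, normal approximation):
z_β = d · √n - z_{α/2}
z_β = 0.27 · √90 - 3.291
z_β = 0.27 · 9.487 - 3.291
z_β = -0.729

Power = Φ(z_β) = Φ(-0.729) ≈ 0.233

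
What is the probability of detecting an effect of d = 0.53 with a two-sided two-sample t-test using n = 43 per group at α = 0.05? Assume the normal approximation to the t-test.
Power ≈ 0.69

Power calculation (two-sample t-test, normal approximation):
z_β = d · √(n/2) - z_{α/2}
z_β = 0.53 · √(43/2) - 1.960
z_β = 0.53 · 4.637 - 1.960
z_β = 0.498

Power = Φ(z_β) = Φ(0.498) ≈ 0.691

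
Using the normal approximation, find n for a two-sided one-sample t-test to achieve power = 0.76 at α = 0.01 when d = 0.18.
n = 333

Sample size formula (one-sample t-test, normal approximation):
n = ((z_{α/2} + z_β) / d)²

z_{α/2} = 2.576 (for α = 0.01, two-sided)
z_β = 0.706 (for power = 0.76)
d = 0.18

n = ((2.576 + 0.706) / 0.18)²
n = (18.233)²
n ≈ 332.44
Round up to the next whole number: n = 333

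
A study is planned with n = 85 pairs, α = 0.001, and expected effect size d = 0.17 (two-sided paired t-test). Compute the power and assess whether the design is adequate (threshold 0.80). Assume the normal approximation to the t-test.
Power ≈ 0.04; the study is underpowered (power < 0.80)

Power calculation (paired t-test, normal approximation):
z_β = d · √n - z_{α/2}
z_β = 0.17 · √85 - 3.291
z_β = 0.17 · 9.220 - 3.291
z_β = -1.723

Power = Φ(z_β) = Φ(-1.723) ≈ 0.042

Effect size d = 0.17 is very small by Cohen's convention (0.2/0.5/0.8).

Threshold: power ≥ 0.80 is conventionally adequate.
Power ≈ 0.04 → the study is underpowered (power < 0.80).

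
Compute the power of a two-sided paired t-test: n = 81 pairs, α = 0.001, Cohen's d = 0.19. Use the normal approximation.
Power ≈ 0.06

Power calculation (paired t-test, normal approximation):
z_β = d · √n - z_{α/2}
z_β = 0.19 · √81 - 3.291
z_β = 0.19 · 9.000 - 3.291
z_β = -1.581

Power = Φ(z_β) = Φ(-1.581) ≈ 0.057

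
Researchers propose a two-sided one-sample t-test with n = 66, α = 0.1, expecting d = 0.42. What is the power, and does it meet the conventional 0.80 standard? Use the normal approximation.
Power ≈ 0.96; the study is adequately powered (power ≥ 0.80)

Power calculation (one-sample t-test, normal approximation):
z_β = d · √n - z_{α/2}
z_β = 0.42 · √66 - 1.645
z_β = 0.42 · 8.124 - 1.645
z_β = 1.767

Power = Φ(z_β) = Φ(1.767) ≈ 0.961

Effect size d = 0.42 is small by Cohen's convention (0.2/0.5/0.8).

Threshold: power ≥ 0.80 is conventionally adequate.
Power ≈ 0.96 → the study is adequately powered (power ≥ 0.80).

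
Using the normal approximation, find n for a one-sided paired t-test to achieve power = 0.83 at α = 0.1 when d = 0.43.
n = 28 pairs

Sample size formula (paired t-test, normal approximation):
n = ((z_α + z_β) / d)²

z_α = 1.282 (for α = 0.1, one-sided)
z_β = 0.954 (for power = 0.83)
d = 0.43

n = ((1.282 + 0.954) / 0.43)²
n = (5.200)²
n ≈ 27.04
Round up to the next whole number: n = 28 pairs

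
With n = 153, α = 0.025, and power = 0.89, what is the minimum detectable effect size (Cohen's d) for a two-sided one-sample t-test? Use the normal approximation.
d ≈ 0.28

Minimum detectable effect (one-sample t-test, normal approximation):
d = (z_{α/2} + z_β) / √n
d = (2.241 + 1.227) / √153
d = 3.468 / 12.369
d ≈ 0.28

By Cohen's convention (0.2 small / 0.5 medium / 0.8 large): small effect.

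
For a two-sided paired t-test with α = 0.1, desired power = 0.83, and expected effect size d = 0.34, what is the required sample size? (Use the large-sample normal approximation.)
n = 59 pairs

Sample size formula (paired t-test, normal approximation):
n = ((z_{α/2} + z_β) / d)²

z_{α/2} = 1.645 (for α = 0.1, two-sided)
z_β = 0.954 (for power = 0.83)
d = 0.34

n = ((1.645 + 0.954) / 0.34)²
n = (7.644)²
n ≈ 58.43
Round up to the next whole number: n = 59 pairs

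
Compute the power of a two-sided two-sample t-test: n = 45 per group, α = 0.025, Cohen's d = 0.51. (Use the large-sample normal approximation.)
Power ≈ 0.57

Power calculation (two-sample t-test, normal approximation):
z_β = d · √(n/2) - z_{α/2}
z_β = 0.51 · √(45/2) - 2.241
z_β = 0.51 · 4.743 - 2.241
z_β = 0.178

Power = Φ(z_β) = Φ(0.178) ≈ 0.571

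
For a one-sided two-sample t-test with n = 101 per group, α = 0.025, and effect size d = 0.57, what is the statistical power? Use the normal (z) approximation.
Power ≈ 0.98

Power calculation (two-sample t-test, normal approximation):
z_β = d · √(n/2) - z_α
z_β = 0.57 · √(101/2) - 1.960
z_β = 0.57 · 7.106 - 1.960
z_β = 2.091

Power = Φ(z_β) = Φ(2.091) ≈ 0.982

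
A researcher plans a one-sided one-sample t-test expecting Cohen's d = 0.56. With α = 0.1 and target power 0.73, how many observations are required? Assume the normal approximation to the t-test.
n = 12

Sample size formula (one-sample t-test, normal approximation):
n = ((z_α + z_β) / d)²

z_α = 1.282 (for α = 0.1, one-sided)
z_β = 0.613 (for power = 0.73)
d = 0.56

n = ((1.282 + 0.613) / 0.56)²
n = (3.384)²
n ≈ 11.45
Round up to the next whole number: n = 12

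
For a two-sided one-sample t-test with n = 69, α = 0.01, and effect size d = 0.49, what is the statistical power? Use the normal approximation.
Power ≈ 0.93

Power calculation (one-sample t-test, normal approximation):
z_β = d · √n - z_{α/2}
z_β = 0.49 · √69 - 2.576
z_β = 0.49 · 8.307 - 2.576
z_β = 1.494

Power = Φ(z_β) = Φ(1.494) ≈ 0.932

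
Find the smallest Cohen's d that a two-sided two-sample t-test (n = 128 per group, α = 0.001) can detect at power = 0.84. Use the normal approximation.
d ≈ 0.54

Minimum detectable effect (two-sample t-test, normal approximation):
d = (z_{α/2} + z_β) / √(n/2)
d = (3.291 + 0.994) / √(128/2)
d = 4.285 / 8.000
d ≈ 0.54

By Cohen's convention (0.2 small / 0.5 medium / 0.8 large): medium effect.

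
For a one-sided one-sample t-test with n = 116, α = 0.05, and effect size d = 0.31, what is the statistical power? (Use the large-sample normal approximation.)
Power ≈ 0.95

Power calculation (one-sample t-test, normal approximation):
z_β = d · √n - z_α
z_β = 0.31 · √116 - 1.645
z_β = 0.31 · 10.770 - 1.645
z_β = 1.694

Power = Φ(z_β) = Φ(1.694) ≈ 0.955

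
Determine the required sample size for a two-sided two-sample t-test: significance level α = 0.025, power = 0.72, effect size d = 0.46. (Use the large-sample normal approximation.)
n = 76 per group

Sample size formula (two-sample t-test, normal approximation):
n = 2 · ((z_{α/2} + z_β) / d)²

z_{α/2} = 2.241 (for α = 0.025, two-sided)
z_β = 0.583 (for power = 0.72)
d = 0.46

n = 2 · ((2.241 + 0.583) / 0.46)²
n = 2 · (6.139)²
n ≈ 75.37
Round up to the next whole number: n = 76 per group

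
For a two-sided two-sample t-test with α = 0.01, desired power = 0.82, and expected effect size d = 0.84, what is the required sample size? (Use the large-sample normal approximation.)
n = 35 per group

Sample size formula (two-sample t-test, normal approximation):
n = 2 · ((z_{α/2} + z_β) / d)²

z_{α/2} = 2.576 (for α = 0.01, two-sided)
z_β = 0.915 (for power = 0.82)
d = 0.84

n = 2 · ((2.576 + 0.915) / 0.84)²
n = 2 · (4.156)²
n ≈ 34.54
Round up to the next whole number: n = 35 per group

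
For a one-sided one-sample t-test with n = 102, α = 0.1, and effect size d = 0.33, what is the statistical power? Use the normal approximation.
Power ≈ 0.98

Power calculation (one-sample t-test, normal approximation):
z_β = d · √n - z_α
z_β = 0.33 · √102 - 1.282
z_β = 0.33 · 10.100 - 1.282
z_β = 2.051

Power = Φ(z_β) = Φ(2.051) ≈ 0.980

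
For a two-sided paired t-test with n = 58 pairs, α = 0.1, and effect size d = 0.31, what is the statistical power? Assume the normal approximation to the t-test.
Power ≈ 0.76

Power calculation (paired t-test, normal approximation):
z_β = d · √n - z_{α/2}
z_β = 0.31 · √58 - 1.645
z_β = 0.31 · 7.616 - 1.645
z_β = 0.716

Power = Φ(z_β) = Φ(0.716) ≈ 0.763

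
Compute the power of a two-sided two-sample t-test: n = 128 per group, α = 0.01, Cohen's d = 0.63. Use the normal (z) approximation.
Power ≈ 0.99

Power calculation (two-sample t-test, normal approximation):
z_β = d · √(n/2) - z_{α/2}
z_β = 0.63 · √(128/2) - 2.576
z_β = 0.63 · 8.000 - 2.576
z_β = 2.464

Power = Φ(z_β) = Φ(2.464) ≈ 0.993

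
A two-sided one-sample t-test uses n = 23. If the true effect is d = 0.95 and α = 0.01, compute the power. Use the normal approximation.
Power ≈ 0.98

Power calculation (one-sample t-test, normal approximation):
z_β = d · √n - z_{α/2}
z_β = 0.95 · √23 - 2.576
z_β = 0.95 · 4.796 - 2.576
z_β = 1.980

Power = Φ(z_β) = Φ(1.980) ≈ 0.976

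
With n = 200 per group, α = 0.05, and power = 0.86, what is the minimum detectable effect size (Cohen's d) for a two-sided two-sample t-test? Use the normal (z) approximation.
d ≈ 0.30

Minimum detectable effect (two-sample t-test, normal approximation):
d = (z_{α/2} + z_β) / √(n/2)
d = (1.960 + 1.080) / √(200/2)
d = 3.040 / 10.000
d ≈ 0.30

By Cohen's convention (0.2 small / 0.5 medium / 0.8 large): small effect.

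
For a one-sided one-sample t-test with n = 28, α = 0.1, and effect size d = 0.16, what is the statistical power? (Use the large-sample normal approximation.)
Power ≈ 0.33

Power calculation (one-sample t-test, normal approximation):
z_β = d · √n - z_α
z_β = 0.16 · √28 - 1.282
z_β = 0.16 · 5.292 - 1.282
z_β = -0.435

Power = Φ(z_β) = Φ(-0.435) ≈ 0.332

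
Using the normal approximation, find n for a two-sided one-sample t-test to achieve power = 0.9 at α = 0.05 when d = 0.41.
n = 63

Sample size formula (one-sample t-test, normal approximation):
n = ((z_{α/2} + z_β) / d)²

z_{α/2} = 1.960 (for α = 0.05, two-sided)
z_β = 1.282 (for power = 0.9)
d = 0.41

n = ((1.960 + 1.282) / 0.41)²
n = (7.907)²
n ≈ 62.52
Round up to the next whole number: n = 63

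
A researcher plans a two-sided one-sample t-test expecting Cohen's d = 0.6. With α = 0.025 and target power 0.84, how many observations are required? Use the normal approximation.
n = 30

Sample size formula (one-sample t-test, normal approximation):
n = ((z_{α/2} + z_β) / d)²

z_{α/2} = 2.241 (for α = 0.025, two-sided)
z_β = 0.994 (for power = 0.84)
d = 0.6

n = ((2.241 + 0.994) / 0.6)²
n = (5.392)²
n ≈ 29.07
Round up to the next whole number: n = 30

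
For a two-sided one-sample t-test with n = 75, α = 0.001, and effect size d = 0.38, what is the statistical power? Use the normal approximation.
Power ≈ 0.50

Power calculation (one-sample t-test, normal approximation):
z_β = d · √n - z_{α/2}
z_β = 0.38 · √75 - 3.291
z_β = 0.38 · 8.660 - 3.291
z_β = 0.000

Power = Φ(z_β) = Φ(0.000) ≈ 0.500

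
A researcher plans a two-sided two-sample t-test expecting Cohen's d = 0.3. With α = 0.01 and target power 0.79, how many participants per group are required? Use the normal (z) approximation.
n = 255 per group

Sample size formula (two-sample t-test, normal approximation):
n = 2 · ((z_{α/2} + z_β) / d)²

z_{α/2} = 2.576 (for α = 0.01, two-sided)
z_β = 0.806 (for power = 0.79)
d = 0.3

n = 2 · ((2.576 + 0.806) / 0.3)²
n = 2 · (11.273)²
n ≈ 254.16
Round up to the next whole number: n = 255 per group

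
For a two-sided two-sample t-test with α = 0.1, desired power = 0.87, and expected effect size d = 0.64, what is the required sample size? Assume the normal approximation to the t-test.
n = 38 per group

Sample size formula (two-sample t-test, normal approximation):
n = 2 · ((z_{α/2} + z_β) / d)²

z_{α/2} = 1.645 (for α = 0.1, two-sided)
z_β = 1.126 (for power = 0.87)
d = 0.64

n = 2 · ((1.645 + 1.126) / 0.64)²
n = 2 · (4.330)²
n ≈ 37.50
Round up to the next whole number: n = 38 per group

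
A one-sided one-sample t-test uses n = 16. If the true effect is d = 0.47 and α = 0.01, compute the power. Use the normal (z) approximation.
Power ≈ 0.33

Power calculation (one-sample t-test, normal approximation):
z_β = d · √n - z_α
z_β = 0.47 · √16 - 2.326
z_β = 0.47 · 4.000 - 2.326
z_β = -0.446

Power = Φ(z_β) = Φ(-0.446) ≈ 0.328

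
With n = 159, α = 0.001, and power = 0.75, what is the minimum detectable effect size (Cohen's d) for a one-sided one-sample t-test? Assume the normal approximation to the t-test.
d ≈ 0.30

Minimum detectable effect (one-sample t-test, normal approximation):
d = (z_α + z_β) / √n
d = (3.090 + 0.674) / √159
d = 3.765 / 12.610
d ≈ 0.30

By Cohen's convention (0.2 small / 0.5 medium / 0.8 large): small effect.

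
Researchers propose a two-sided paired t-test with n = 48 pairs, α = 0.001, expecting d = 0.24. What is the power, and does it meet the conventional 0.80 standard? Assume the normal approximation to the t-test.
Power ≈ 0.05; the study is underpowered (power < 0.80)

Power calculation (paired t-test, normal approximation):
z_β = d · √n - z_{α/2}
z_β = 0.24 · √48 - 3.291
z_β = 0.24 · 6.928 - 3.291
z_β = -1.628

Power = Φ(z_β) = Φ(-1.628) ≈ 0.052

Effect size d = 0.24 is small by Cohen's convention (0.2/0.5/0.8).

Threshold: power ≥ 0.80 is conventionally adequate.
Power ≈ 0.05 → the study is underpowered (power < 0.80).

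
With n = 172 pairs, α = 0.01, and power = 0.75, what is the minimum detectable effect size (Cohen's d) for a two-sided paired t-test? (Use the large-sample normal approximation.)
d ≈ 0.25

Minimum detectable effect (paired t-test, normal approximation):
d = (z_{α/2} + z_β) / √n
d = (2.576 + 0.674) / √172
d = 3.250 / 13.115
d ≈ 0.25

By Cohen's convention (0.2 small / 0.5 medium / 0.8 large): small effect.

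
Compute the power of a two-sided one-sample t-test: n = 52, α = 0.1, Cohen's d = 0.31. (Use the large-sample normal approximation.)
Power ≈ 0.72

Power calculation (one-sample t-test, normal approximation):
z_β = d · √n - z_{α/2}
z_β = 0.31 · √52 - 1.645
z_β = 0.31 · 7.211 - 1.645
z_β = 0.591

Power = Φ(z_β) = Φ(0.591) ≈ 0.723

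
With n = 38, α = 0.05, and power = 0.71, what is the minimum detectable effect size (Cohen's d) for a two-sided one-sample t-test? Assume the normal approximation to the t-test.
d ≈ 0.41

Minimum detectable effect (one-sample t-test, normal approximation):
d = (z_{α/2} + z_β) / √n
d = (1.960 + 0.553) / √38
d = 2.513 / 6.164
d ≈ 0.41

By Cohen's convention (0.2 small / 0.5 medium / 0.8 large): small effect.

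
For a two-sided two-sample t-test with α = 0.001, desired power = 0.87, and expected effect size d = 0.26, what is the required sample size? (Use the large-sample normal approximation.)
n = 578 per group

Sample size formula (two-sample t-test, normal approximation):
n = 2 · ((z_{α/2} + z_β) / d)²

z_{α/2} = 3.291 (for α = 0.001, two-sided)
z_β = 1.126 (for power = 0.87)
d = 0.26

n = 2 · ((3.291 + 1.126) / 0.26)²
n = 2 · (16.988)²
n ≈ 577.18
Round up to the next whole number: n = 578 per group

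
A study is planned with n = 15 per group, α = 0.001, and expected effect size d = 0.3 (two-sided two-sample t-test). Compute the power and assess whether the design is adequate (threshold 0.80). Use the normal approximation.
Power ≈ 0.01; the study is underpowered (power < 0.80)

Power calculation (two-sample t-test, normal approximation):
z_β = d · √(n/2) - z_{α/2}
z_β = 0.3 · √(15/2) - 3.291
z_β = 0.3 · 2.739 - 3.291
z_β = -2.469

Power = Φ(z_β) = Φ(-2.469) ≈ 0.007

Effect size d = 0.3 is small by Cohen's convention (0.2/0.5/0.8).

Threshold: power ≥ 0.80 is conventionally adequate.
Power ≈ 0.01 → the study is underpowered (power < 0.80).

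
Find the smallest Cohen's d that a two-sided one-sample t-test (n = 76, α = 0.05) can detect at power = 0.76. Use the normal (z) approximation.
d ≈ 0.31

Minimum detectable effect (one-sample t-test, normal approximation):
d = (z_{α/2} + z_β) / √n
d = (1.960 + 0.706) / √76
d = 2.666 / 8.718
d ≈ 0.31

By Cohen's convention (0.2 small / 0.5 medium / 0.8 large): small effect.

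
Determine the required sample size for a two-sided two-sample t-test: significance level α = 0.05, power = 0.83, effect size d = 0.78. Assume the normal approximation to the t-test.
n = 28 per group

Sample size formula (two-sample t-test, normal approximation):
n = 2 · ((z_{α/2} + z_β) / d)²

z_{α/2} = 1.960 (for α = 0.05, two-sided)
z_β = 0.954 (for power = 0.83)
d = 0.78

n = 2 · ((1.960 + 0.954) / 0.78)²
n = 2 · (3.736)²
n ≈ 27.92
Round up to the next whole number: n = 28 per group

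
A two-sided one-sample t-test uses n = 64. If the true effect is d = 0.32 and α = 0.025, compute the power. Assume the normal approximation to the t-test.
Power ≈ 0.62

Power calculation (one-sample t-test, normal approximation):
z_β = d · √n - z_{α/2}
z_β = 0.32 · √64 - 2.241
z_β = 0.32 · 8.000 - 2.241
z_β = 0.319

Power = Φ(z_β) = Φ(0.319) ≈ 0.625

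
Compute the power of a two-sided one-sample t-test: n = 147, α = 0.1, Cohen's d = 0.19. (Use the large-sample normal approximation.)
Power ≈ 0.74

Power calculation (one-sample t-test, normal approximation):
z_β = d · √n - z_{α/2}
z_β = 0.19 · √147 - 1.645
z_β = 0.19 · 12.124 - 1.645
z_β = 0.659

Power = Φ(z_β) = Φ(0.659) ≈ 0.745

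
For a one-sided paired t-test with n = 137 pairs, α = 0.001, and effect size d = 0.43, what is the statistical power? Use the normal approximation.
Power ≈ 0.97

Power calculation (paired t-test, normal approximation):
z_β = d · √n - z_α
z_β = 0.43 · √137 - 3.090
z_β = 0.43 · 11.705 - 3.090
z_β = 1.943

Power = Φ(z_β) = Φ(1.943) ≈ 0.974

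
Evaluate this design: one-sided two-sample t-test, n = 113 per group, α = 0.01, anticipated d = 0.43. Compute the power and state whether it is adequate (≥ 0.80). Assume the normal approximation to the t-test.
Power ≈ 0.82; the study is adequately powered (power ≥ 0.80)

Power calculation (two-sample t-test, normal approximation):
z_β = d · √(n/2) - z_α
z_β = 0.43 · √(113/2) - 2.326
z_β = 0.43 · 7.517 - 2.326
z_β = 0.906

Power = Φ(z_β) = Φ(0.906) ≈ 0.817

Effect size d = 0.43 is small by Cohen's convention (0.2/0.5/0.8).

Threshold: power ≥ 0.80 is conventionally adequate.
Power ≈ 0.82 → the study is adequately powered (power ≥ 0.80).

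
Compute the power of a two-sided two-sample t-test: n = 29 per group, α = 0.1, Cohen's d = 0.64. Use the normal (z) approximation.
Power ≈ 0.79

Power calculation (two-sample t-test, normal approximation):
z_β = d · √(n/2) - z_{α/2}
z_β = 0.64 · √(29/2) - 1.645
z_β = 0.64 · 3.808 - 1.645
z_β = 0.792

Power = Φ(z_β) = Φ(0.792) ≈ 0.786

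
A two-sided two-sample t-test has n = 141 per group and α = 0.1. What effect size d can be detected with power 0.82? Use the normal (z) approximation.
d ≈ 0.30

Minimum detectable effect (two-sample t-test, normal approximation):
d = (z_{α/2} + z_β) / √(n/2)
d = (1.645 + 0.915) / √(141/2)
d = 2.560 / 8.396
d ≈ 0.30

By Cohen's convention (0.2 small / 0.5 medium / 0.8 large): small effect.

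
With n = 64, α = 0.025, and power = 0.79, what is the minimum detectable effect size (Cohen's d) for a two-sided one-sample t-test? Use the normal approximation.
d ≈ 0.38

Minimum detectable effect (one-sample t-test, normal approximation):
d = (z_{α/2} + z_β) / √n
d = (2.241 + 0.806) / √64
d = 3.048 / 8.000
d ≈ 0.38

By Cohen's convention (0.2 small / 0.5 medium / 0.8 large): small effect.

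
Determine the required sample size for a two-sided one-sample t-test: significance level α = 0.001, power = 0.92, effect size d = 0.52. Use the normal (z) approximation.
n = 82

Sample size formula (one-sample t-test, normal approximation):
n = ((z_{α/2} + z_β) / d)²

z_{α/2} = 3.291 (for α = 0.001, two-sided)
z_β = 1.405 (for power = 0.92)
d = 0.52

n = ((3.291 + 1.405) / 0.52)²
n = (9.031)²
n ≈ 81.56
Round up to the next whole number: n = 82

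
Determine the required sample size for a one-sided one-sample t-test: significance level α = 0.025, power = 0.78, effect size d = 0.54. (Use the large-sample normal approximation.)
n = 26

Sample size formula (one-sample t-test, normal approximation):
n = ((z_α + z_β) / d)²

z_α = 1.960 (for α = 0.025, one-sided)
z_β = 0.772 (for power = 0.78)
d = 0.54

n = ((1.960 + 0.772) / 0.54)²
n = (5.059)²
n ≈ 25.59
Round up to the next whole number: n = 26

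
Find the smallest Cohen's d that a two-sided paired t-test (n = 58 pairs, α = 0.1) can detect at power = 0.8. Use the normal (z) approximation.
d ≈ 0.33

Minimum detectable effect (paired t-test, normal approximation):
d = (z_{α/2} + z_β) / √n
d = (1.645 + 0.842) / √58
d = 2.486 / 7.616
d ≈ 0.33

By Cohen's convention (0.2 small / 0.5 medium / 0.8 large): small effect.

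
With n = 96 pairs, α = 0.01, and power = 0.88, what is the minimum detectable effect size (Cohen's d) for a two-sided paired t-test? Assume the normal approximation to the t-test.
d ≈ 0.38

Minimum detectable effect (paired t-test, normal approximation):
d = (z_{α/2} + z_β) / √n
d = (2.576 + 1.175) / √96
d = 3.751 / 9.798
d ≈ 0.38

By Cohen's convention (0.2 small / 0.5 medium / 0.8 large): small effect.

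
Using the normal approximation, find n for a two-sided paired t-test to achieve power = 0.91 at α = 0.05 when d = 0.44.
n = 57 pairs

Sample size formula (paired t-test, normal approximation):
n = ((z_{α/2} + z_β) / d)²

z_{α/2} = 1.960 (for α = 0.05, two-sided)
z_β = 1.341 (for power = 0.91)
d = 0.44

n = ((1.960 + 1.341) / 0.44)²
n = (7.502)²
n ≈ 56.28
Round up to the next whole number: n = 57 pairs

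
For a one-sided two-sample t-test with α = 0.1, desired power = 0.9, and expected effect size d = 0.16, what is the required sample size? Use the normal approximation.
n = 514 per group

Sample size formula (two-sample t-test, normal approximation):
n = 2 · ((z_α + z_β) / d)²

z_α = 1.282 (for α = 0.1, one-sided)
z_β = 1.282 (for power = 0.9)
d = 0.16

n = 2 · ((1.282 + 1.282) / 0.16)²
n = 2 · (16.025)²
n ≈ 513.60
Round up to the next whole number: n = 514 per group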